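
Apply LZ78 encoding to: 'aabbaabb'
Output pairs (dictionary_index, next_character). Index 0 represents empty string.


LZ78 encoding steps:
Dictionary: {0: ''}
Step 1: w='' (idx 0), next='a' -> output (0, 'a'), add 'a' as idx 1
Step 2: w='a' (idx 1), next='b' -> output (1, 'b'), add 'ab' as idx 2
Step 3: w='' (idx 0), next='b' -> output (0, 'b'), add 'b' as idx 3
Step 4: w='a' (idx 1), next='a' -> output (1, 'a'), add 'aa' as idx 4
Step 5: w='b' (idx 3), next='b' -> output (3, 'b'), add 'bb' as idx 5


Encoded: [(0, 'a'), (1, 'b'), (0, 'b'), (1, 'a'), (3, 'b')]


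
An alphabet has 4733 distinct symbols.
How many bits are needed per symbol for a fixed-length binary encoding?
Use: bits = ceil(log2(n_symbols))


log2(4733) = 12.2085
Bracket: 2^12 = 4096 < 4733 <= 2^13 = 8192
So ceil(log2(4733)) = 13

bits = ceil(log2(4733)) = ceil(12.2085) = 13 bits


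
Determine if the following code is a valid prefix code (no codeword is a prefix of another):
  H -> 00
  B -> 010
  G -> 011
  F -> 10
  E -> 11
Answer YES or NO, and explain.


Checking each pair (does one codeword prefix another?):
  H='00' vs B='010': no prefix
  H='00' vs G='011': no prefix
  H='00' vs F='10': no prefix
  H='00' vs E='11': no prefix
  B='010' vs H='00': no prefix
  B='010' vs G='011': no prefix
  B='010' vs F='10': no prefix
  B='010' vs E='11': no prefix
  G='011' vs H='00': no prefix
  G='011' vs B='010': no prefix
  G='011' vs F='10': no prefix
  G='011' vs E='11': no prefix
  F='10' vs H='00': no prefix
  F='10' vs B='010': no prefix
  F='10' vs G='011': no prefix
  F='10' vs E='11': no prefix
  E='11' vs H='00': no prefix
  E='11' vs B='010': no prefix
  E='11' vs G='011': no prefix
  E='11' vs F='10': no prefix
No violation found over all pairs.

YES -- this is a valid prefix code. No codeword is a prefix of any other codeword.


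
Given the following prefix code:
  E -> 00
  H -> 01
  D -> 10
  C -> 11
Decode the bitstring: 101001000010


Decoding step by step:
Bits 10 -> D
Bits 10 -> D
Bits 01 -> H
Bits 00 -> E
Bits 00 -> E
Bits 10 -> D


Decoded message: DDHEED


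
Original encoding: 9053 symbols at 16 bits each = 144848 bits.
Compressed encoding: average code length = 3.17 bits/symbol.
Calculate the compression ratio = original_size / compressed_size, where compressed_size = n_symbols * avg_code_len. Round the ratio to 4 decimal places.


original_size = n_symbols * orig_bits = 9053 * 16 = 144848 bits
compressed_size = n_symbols * avg_code_len = 9053 * 3.17 = 28698.01 bits
ratio = original_size / compressed_size = 144848 / 28698.01 = 5.0473

Compression ratio = 5.0473


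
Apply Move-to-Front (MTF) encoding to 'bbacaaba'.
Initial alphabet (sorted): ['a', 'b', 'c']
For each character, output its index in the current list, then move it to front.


MTF encoding:
'b': index 1 in ['a', 'b', 'c'] -> ['b', 'a', 'c']
'b': index 0 in ['b', 'a', 'c'] -> ['b', 'a', 'c']
'a': index 1 in ['b', 'a', 'c'] -> ['a', 'b', 'c']
'c': index 2 in ['a', 'b', 'c'] -> ['c', 'a', 'b']
'a': index 1 in ['c', 'a', 'b'] -> ['a', 'c', 'b']
'a': index 0 in ['a', 'c', 'b'] -> ['a', 'c', 'b']
'b': index 2 in ['a', 'c', 'b'] -> ['b', 'a', 'c']
'a': index 1 in ['b', 'a', 'c'] -> ['a', 'b', 'c']


Output: [1, 0, 1, 2, 1, 0, 2, 1]


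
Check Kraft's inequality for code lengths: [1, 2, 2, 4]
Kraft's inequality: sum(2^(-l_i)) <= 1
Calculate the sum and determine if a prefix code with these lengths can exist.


Sum = 2^(-1) + 2^(-2) + 2^(-2) + 2^(-4)
    = 0.5 + 0.25 + 0.25 + 0.0625
    = 17/16 = 1.0625
Since 1.0625 > 1, Kraft's inequality is NOT satisfied.
A prefix code with these lengths CANNOT exist.

Kraft sum = 1.0625. Not satisfied.


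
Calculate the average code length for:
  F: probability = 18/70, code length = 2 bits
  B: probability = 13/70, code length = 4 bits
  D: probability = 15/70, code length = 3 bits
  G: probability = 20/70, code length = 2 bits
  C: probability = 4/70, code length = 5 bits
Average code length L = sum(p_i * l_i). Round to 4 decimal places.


Weighted contributions p_i * l_i:
  F: (18/70) * 2 = 36/70
  B: (13/70) * 4 = 52/70
  D: (15/70) * 3 = 45/70
  G: (20/70) * 2 = 40/70
  C: (4/70) * 5 = 20/70
Sum = (36 + 52 + 45 + 40 + 20)/70 = 193/70

L = 193/70 = 2.7571 bits/symbol


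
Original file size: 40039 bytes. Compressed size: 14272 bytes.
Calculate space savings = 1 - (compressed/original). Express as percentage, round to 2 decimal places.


ratio = compressed/original = 14272/40039 = 0.356452
savings = 1 - ratio = 1 - 0.356452 = 0.643548
as a percentage: 0.643548 * 100 = 64.35%

Space savings = 1 - 14272/40039 = 64.35%


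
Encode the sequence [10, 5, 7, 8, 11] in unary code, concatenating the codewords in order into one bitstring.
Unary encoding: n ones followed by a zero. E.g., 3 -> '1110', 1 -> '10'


Encode each number as n ones followed by a terminating 0:
  10 -> 11111111110 (11 bits)
  5 -> 111110 (6 bits)
  7 -> 11111110 (8 bits)
  8 -> 111111110 (9 bits)
  11 -> 111111111110 (12 bits)
Total length = 11 + 6 + 8 + 9 + 12 = 46 bits.

Unary([10, 5, 7, 8, 11]) = 1111111111011111011111110111111110111111111110 (46 bits)


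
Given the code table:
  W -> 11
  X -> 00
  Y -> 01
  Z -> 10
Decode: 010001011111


Decoding:
01 -> Y
00 -> X
01 -> Y
01 -> Y
11 -> W
11 -> W


Result: YXYYWW


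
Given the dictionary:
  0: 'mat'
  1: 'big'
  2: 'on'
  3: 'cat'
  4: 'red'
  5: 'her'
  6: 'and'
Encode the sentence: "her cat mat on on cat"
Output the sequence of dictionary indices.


Look up each word in the dictionary:
  'her' -> 5
  'cat' -> 3
  'mat' -> 0
  'on' -> 2
  'on' -> 2
  'cat' -> 3

Encoded: [5, 3, 0, 2, 2, 3]


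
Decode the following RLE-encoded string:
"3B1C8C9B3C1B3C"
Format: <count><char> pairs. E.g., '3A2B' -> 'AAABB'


Expanding each <count><char> pair:
  3B -> 'BBB'
  1C -> 'C'
  8C -> 'CCCCCCCC'
  9B -> 'BBBBBBBBB'
  3C -> 'CCC'
  1B -> 'B'
  3C -> 'CCC'

Decoded = BBBCCCCCCCCCBBBBBBBBBCCCBCCC


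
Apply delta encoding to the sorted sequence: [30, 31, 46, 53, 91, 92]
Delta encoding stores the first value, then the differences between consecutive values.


First value: 30
Deltas:
  31 - 30 = 1
  46 - 31 = 15
  53 - 46 = 7
  91 - 53 = 38
  92 - 91 = 1


Delta encoded: [30, 1, 15, 7, 38, 1]


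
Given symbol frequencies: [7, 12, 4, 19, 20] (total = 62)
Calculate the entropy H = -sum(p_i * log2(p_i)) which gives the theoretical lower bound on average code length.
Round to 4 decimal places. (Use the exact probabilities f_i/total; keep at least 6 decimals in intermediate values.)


Per-symbol terms -p_i * log2(p_i) with p_i = f_i/62:
  p = 7/62 = 0.112903: log2(p) = -3.146841, -p*log2(p) = 0.355289
  p = 12/62 = 0.193548: log2(p) = -2.369234, -p*log2(p) = 0.458561
  p = 4/62 = 0.064516: log2(p) = -3.954196, -p*log2(p) = 0.255109
  p = 19/62 = 0.306452: log2(p) = -1.706269, -p*log2(p) = 0.522889
  p = 20/62 = 0.322581: log2(p) = -1.632268, -p*log2(p) = 0.526538
H = 0.355289 + 0.458561 + 0.255109 + 0.522889 + 0.526538 = 2.118386

H = 2.1184 bits/symbol


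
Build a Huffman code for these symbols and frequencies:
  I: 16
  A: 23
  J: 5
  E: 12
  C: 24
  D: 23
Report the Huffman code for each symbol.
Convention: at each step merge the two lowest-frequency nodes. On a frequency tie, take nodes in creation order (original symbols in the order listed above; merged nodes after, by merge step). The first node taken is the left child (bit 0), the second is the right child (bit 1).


Huffman tree construction:
Step 1: Merge J(5) + E(12) = 17
Step 2: Merge I(16) + (J+E)(17) = 33
Step 3: Merge A(23) + D(23) = 46
Step 4: Merge C(24) + (I+(J+E))(33) = 57
Step 5: Merge (A+D)(46) + (C+(I+(J+E)))(57) = 103
Read each symbol's code off the tree from the root (left child = 0, right child = 1).

Codes:
  I: 110 (length 3)
  A: 00 (length 2)
  J: 1110 (length 4)
  E: 1111 (length 4)
  C: 10 (length 2)
  D: 01 (length 2)
Average code length: 256/103 = 2.4854 bits/symbol


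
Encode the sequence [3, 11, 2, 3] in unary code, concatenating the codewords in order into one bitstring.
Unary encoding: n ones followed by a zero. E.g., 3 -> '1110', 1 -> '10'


Encode each number as n ones followed by a terminating 0:
  3 -> 1110 (4 bits)
  11 -> 111111111110 (12 bits)
  2 -> 110 (3 bits)
  3 -> 1110 (4 bits)
Total length = 4 + 12 + 3 + 4 = 23 bits.

Unary([3, 11, 2, 3]) = 11101111111111101101110 (23 bits)


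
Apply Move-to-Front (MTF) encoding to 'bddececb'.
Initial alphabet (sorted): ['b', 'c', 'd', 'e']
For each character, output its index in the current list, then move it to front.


MTF encoding:
'b': index 0 in ['b', 'c', 'd', 'e'] -> ['b', 'c', 'd', 'e']
'd': index 2 in ['b', 'c', 'd', 'e'] -> ['d', 'b', 'c', 'e']
'd': index 0 in ['d', 'b', 'c', 'e'] -> ['d', 'b', 'c', 'e']
'e': index 3 in ['d', 'b', 'c', 'e'] -> ['e', 'd', 'b', 'c']
'c': index 3 in ['e', 'd', 'b', 'c'] -> ['c', 'e', 'd', 'b']
'e': index 1 in ['c', 'e', 'd', 'b'] -> ['e', 'c', 'd', 'b']
'c': index 1 in ['e', 'c', 'd', 'b'] -> ['c', 'e', 'd', 'b']
'b': index 3 in ['c', 'e', 'd', 'b'] -> ['b', 'c', 'e', 'd']


Output: [0, 2, 0, 3, 3, 1, 1, 3]


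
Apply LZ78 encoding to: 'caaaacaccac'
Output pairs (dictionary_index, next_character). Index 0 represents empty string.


LZ78 encoding steps:
Dictionary: {0: ''}
Step 1: w='' (idx 0), next='c' -> output (0, 'c'), add 'c' as idx 1
Step 2: w='' (idx 0), next='a' -> output (0, 'a'), add 'a' as idx 2
Step 3: w='a' (idx 2), next='a' -> output (2, 'a'), add 'aa' as idx 3
Step 4: w='a' (idx 2), next='c' -> output (2, 'c'), add 'ac' as idx 4
Step 5: w='ac' (idx 4), next='c' -> output (4, 'c'), add 'acc' as idx 5
Step 6: w='ac' (idx 4), end of input -> output (4, '')


Encoded: [(0, 'c'), (0, 'a'), (2, 'a'), (2, 'c'), (4, 'c'), (4, '')]


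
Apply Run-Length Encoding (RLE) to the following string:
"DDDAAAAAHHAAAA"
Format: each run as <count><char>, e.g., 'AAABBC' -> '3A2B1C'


Scanning runs left to right:
  i=0: run of 'D' x 3 -> '3D'
  i=3: run of 'A' x 5 -> '5A'
  i=8: run of 'H' x 2 -> '2H'
  i=10: run of 'A' x 4 -> '4A'

RLE = 3D5A2H4A


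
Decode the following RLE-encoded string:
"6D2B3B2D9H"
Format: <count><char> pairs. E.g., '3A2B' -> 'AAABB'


Expanding each <count><char> pair:
  6D -> 'DDDDDD'
  2B -> 'BB'
  3B -> 'BBB'
  2D -> 'DD'
  9H -> 'HHHHHHHHH'

Decoded = DDDDDDBBBBBDDHHHHHHHHH


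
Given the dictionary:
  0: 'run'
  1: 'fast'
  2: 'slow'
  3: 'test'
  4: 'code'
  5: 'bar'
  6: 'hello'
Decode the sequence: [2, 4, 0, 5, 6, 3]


Look up each index in the dictionary:
  2 -> 'slow'
  4 -> 'code'
  0 -> 'run'
  5 -> 'bar'
  6 -> 'hello'
  3 -> 'test'

Decoded: "slow code run bar hello test"


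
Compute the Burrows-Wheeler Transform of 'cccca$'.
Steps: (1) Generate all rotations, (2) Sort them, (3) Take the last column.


Rotations (sorted):
  0: $cccca -> last char: a
  1: a$cccc -> last char: c
  2: ca$ccc -> last char: c
  3: cca$cc -> last char: c
  4: ccca$c -> last char: c
  5: cccca$ -> last char: $


BWT = acccc$


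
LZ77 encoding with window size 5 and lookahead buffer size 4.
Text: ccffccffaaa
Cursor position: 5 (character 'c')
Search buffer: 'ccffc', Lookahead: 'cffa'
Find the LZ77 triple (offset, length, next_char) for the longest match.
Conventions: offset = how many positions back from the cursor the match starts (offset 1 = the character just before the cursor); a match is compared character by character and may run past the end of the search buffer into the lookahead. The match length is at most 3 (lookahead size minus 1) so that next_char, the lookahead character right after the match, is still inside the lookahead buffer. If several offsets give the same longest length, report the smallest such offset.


Try each offset into the search buffer:
  offset=1 (pos 4, char 'c'): match length 1
  offset=2 (pos 3, char 'f'): match length 0
  offset=3 (pos 2, char 'f'): match length 0
  offset=4 (pos 1, char 'c'): match length 3
  offset=5 (pos 0, char 'c'): match length 1
Longest match has length 3 at offset 4.
next_char = character at position 5 + 3 = 8 -> 'a'

Best match: offset=4, length=3 (matching 'cff' starting at position 1)
LZ77 triple: (4, 3, 'a')


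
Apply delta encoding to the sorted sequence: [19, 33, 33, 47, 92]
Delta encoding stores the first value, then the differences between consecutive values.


First value: 19
Deltas:
  33 - 19 = 14
  33 - 33 = 0
  47 - 33 = 14
  92 - 47 = 45


Delta encoded: [19, 14, 0, 14, 45]


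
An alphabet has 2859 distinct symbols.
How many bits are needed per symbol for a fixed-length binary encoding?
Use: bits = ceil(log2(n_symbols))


log2(2859) = 11.4813
Bracket: 2^11 = 2048 < 2859 <= 2^12 = 4096
So ceil(log2(2859)) = 12

bits = ceil(log2(2859)) = ceil(11.4813) = 12 bits


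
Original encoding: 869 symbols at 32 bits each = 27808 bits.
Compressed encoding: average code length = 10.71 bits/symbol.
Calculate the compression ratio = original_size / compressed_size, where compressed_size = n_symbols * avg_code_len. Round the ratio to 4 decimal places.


original_size = n_symbols * orig_bits = 869 * 32 = 27808 bits
compressed_size = n_symbols * avg_code_len = 869 * 10.71 = 9306.99 bits
ratio = original_size / compressed_size = 27808 / 9306.99 = 2.9879

Compression ratio = 2.9879


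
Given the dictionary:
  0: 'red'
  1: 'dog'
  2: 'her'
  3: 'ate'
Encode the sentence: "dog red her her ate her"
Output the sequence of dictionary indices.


Look up each word in the dictionary:
  'dog' -> 1
  'red' -> 0
  'her' -> 2
  'her' -> 2
  'ate' -> 3
  'her' -> 2

Encoded: [1, 0, 2, 2, 3, 2]


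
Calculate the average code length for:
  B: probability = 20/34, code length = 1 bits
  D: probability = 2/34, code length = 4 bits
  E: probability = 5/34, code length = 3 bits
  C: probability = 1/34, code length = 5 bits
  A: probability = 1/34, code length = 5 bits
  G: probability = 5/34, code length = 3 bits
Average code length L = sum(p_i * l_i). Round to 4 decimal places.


Weighted contributions p_i * l_i:
  B: (20/34) * 1 = 20/34
  D: (2/34) * 4 = 8/34
  E: (5/34) * 3 = 15/34
  C: (1/34) * 5 = 5/34
  A: (1/34) * 5 = 5/34
  G: (5/34) * 3 = 15/34
Sum = (20 + 8 + 15 + 5 + 5 + 15)/34 = 68/34

L = 68/34 = 2.0000 bits/symbol


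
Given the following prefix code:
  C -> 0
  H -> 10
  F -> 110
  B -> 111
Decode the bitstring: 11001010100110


Decoding step by step:
Bits 110 -> F
Bits 0 -> C
Bits 10 -> H
Bits 10 -> H
Bits 10 -> H
Bits 0 -> C
Bits 110 -> F


Decoded message: FCHHHCF


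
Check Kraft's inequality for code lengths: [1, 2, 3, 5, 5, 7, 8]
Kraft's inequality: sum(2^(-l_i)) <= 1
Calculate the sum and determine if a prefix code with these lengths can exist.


Sum = 2^(-1) + 2^(-2) + 2^(-3) + 2^(-5) + 2^(-5) + 2^(-7) + 2^(-8)
    = 0.5 + 0.25 + 0.125 + 0.03125 + 0.03125 + 0.0078125 + 0.00390625
    = 243/256 = 0.94921875
Since 0.94921875 <= 1, Kraft's inequality IS satisfied.
A prefix code with these lengths CAN exist.

Kraft sum = 0.94921875. Satisfied.


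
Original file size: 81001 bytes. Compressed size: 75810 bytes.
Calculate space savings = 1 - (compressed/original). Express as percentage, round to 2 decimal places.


ratio = compressed/original = 75810/81001 = 0.935914
savings = 1 - ratio = 1 - 0.935914 = 0.064086
as a percentage: 0.064086 * 100 = 6.41%

Space savings = 1 - 75810/81001 = 6.41%


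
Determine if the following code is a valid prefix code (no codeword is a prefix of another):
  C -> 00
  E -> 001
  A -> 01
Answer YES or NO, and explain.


Checking each pair (does one codeword prefix another?):
  C='00' vs E='001': prefix -- VIOLATION

NO -- this is NOT a valid prefix code. C (00) is a prefix of E (001).


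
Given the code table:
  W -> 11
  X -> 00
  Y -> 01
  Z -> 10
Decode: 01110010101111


Decoding:
01 -> Y
11 -> W
00 -> X
10 -> Z
10 -> Z
11 -> W
11 -> W


Result: YWXZZWW


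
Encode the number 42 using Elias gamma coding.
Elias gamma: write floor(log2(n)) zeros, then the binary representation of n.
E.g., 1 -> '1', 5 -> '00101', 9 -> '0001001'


num_bits = floor(log2(42)) + 1 = 6
leading_zeros = num_bits - 1 = 5
binary(42) = 101010

Elias gamma(42) = '00000' + '101010' = 00000101010 (11 bits)


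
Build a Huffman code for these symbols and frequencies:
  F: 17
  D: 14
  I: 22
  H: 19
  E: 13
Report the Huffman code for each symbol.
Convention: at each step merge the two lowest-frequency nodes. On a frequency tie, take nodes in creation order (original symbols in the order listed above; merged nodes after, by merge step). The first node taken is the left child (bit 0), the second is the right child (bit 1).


Huffman tree construction:
Step 1: Merge E(13) + D(14) = 27
Step 2: Merge F(17) + H(19) = 36
Step 3: Merge I(22) + (E+D)(27) = 49
Step 4: Merge (F+H)(36) + (I+(E+D))(49) = 85
Read each symbol's code off the tree from the root (left child = 0, right child = 1).

Codes:
  F: 00 (length 2)
  D: 111 (length 3)
  I: 10 (length 2)
  H: 01 (length 2)
  E: 110 (length 3)
Average code length: 197/85 = 2.3176 bits/symbol


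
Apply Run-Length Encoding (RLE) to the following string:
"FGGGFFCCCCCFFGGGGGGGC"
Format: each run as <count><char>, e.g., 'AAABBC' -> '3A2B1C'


Scanning runs left to right:
  i=0: run of 'F' x 1 -> '1F'
  i=1: run of 'G' x 3 -> '3G'
  i=4: run of 'F' x 2 -> '2F'
  i=6: run of 'C' x 5 -> '5C'
  i=11: run of 'F' x 2 -> '2F'
  i=13: run of 'G' x 7 -> '7G'
  i=20: run of 'C' x 1 -> '1C'

RLE = 1F3G2F5C2F7G1C


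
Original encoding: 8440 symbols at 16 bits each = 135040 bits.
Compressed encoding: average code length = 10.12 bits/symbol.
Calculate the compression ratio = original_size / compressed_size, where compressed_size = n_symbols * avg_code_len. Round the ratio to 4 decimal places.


original_size = n_symbols * orig_bits = 8440 * 16 = 135040 bits
compressed_size = n_symbols * avg_code_len = 8440 * 10.12 = 85412.8 bits
ratio = original_size / compressed_size = 135040 / 85412.8 = 1.581

Compression ratio = 1.581


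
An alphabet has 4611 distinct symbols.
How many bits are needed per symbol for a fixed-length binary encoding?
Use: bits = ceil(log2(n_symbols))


log2(4611) = 12.1709
Bracket: 2^12 = 4096 < 4611 <= 2^13 = 8192
So ceil(log2(4611)) = 13

bits = ceil(log2(4611)) = ceil(12.1709) = 13 bits


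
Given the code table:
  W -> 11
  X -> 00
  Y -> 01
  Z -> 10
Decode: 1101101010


Decoding:
11 -> W
01 -> Y
10 -> Z
10 -> Z
10 -> Z


Result: WYZZZ


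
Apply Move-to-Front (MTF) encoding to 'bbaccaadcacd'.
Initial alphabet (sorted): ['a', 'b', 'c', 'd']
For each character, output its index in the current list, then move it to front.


MTF encoding:
'b': index 1 in ['a', 'b', 'c', 'd'] -> ['b', 'a', 'c', 'd']
'b': index 0 in ['b', 'a', 'c', 'd'] -> ['b', 'a', 'c', 'd']
'a': index 1 in ['b', 'a', 'c', 'd'] -> ['a', 'b', 'c', 'd']
'c': index 2 in ['a', 'b', 'c', 'd'] -> ['c', 'a', 'b', 'd']
'c': index 0 in ['c', 'a', 'b', 'd'] -> ['c', 'a', 'b', 'd']
'a': index 1 in ['c', 'a', 'b', 'd'] -> ['a', 'c', 'b', 'd']
'a': index 0 in ['a', 'c', 'b', 'd'] -> ['a', 'c', 'b', 'd']
'd': index 3 in ['a', 'c', 'b', 'd'] -> ['d', 'a', 'c', 'b']
'c': index 2 in ['d', 'a', 'c', 'b'] -> ['c', 'd', 'a', 'b']
'a': index 2 in ['c', 'd', 'a', 'b'] -> ['a', 'c', 'd', 'b']
'c': index 1 in ['a', 'c', 'd', 'b'] -> ['c', 'a', 'd', 'b']
'd': index 2 in ['c', 'a', 'd', 'b'] -> ['d', 'c', 'a', 'b']


Output: [1, 0, 1, 2, 0, 1, 0, 3, 2, 2, 1, 2]


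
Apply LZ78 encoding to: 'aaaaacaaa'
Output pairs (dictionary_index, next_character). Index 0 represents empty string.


LZ78 encoding steps:
Dictionary: {0: ''}
Step 1: w='' (idx 0), next='a' -> output (0, 'a'), add 'a' as idx 1
Step 2: w='a' (idx 1), next='a' -> output (1, 'a'), add 'aa' as idx 2
Step 3: w='aa' (idx 2), next='c' -> output (2, 'c'), add 'aac' as idx 3
Step 4: w='aa' (idx 2), next='a' -> output (2, 'a'), add 'aaa' as idx 4


Encoded: [(0, 'a'), (1, 'a'), (2, 'c'), (2, 'a')]


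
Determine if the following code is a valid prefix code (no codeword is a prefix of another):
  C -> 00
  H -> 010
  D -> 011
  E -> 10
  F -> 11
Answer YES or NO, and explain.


Checking each pair (does one codeword prefix another?):
  C='00' vs H='010': no prefix
  C='00' vs D='011': no prefix
  C='00' vs E='10': no prefix
  C='00' vs F='11': no prefix
  H='010' vs C='00': no prefix
  H='010' vs D='011': no prefix
  H='010' vs E='10': no prefix
  H='010' vs F='11': no prefix
  D='011' vs C='00': no prefix
  D='011' vs H='010': no prefix
  D='011' vs E='10': no prefix
  D='011' vs F='11': no prefix
  E='10' vs C='00': no prefix
  E='10' vs H='010': no prefix
  E='10' vs D='011': no prefix
  E='10' vs F='11': no prefix
  F='11' vs C='00': no prefix
  F='11' vs H='010': no prefix
  F='11' vs D='011': no prefix
  F='11' vs E='10': no prefix
No violation found over all pairs.

YES -- this is a valid prefix code. No codeword is a prefix of any other codeword.


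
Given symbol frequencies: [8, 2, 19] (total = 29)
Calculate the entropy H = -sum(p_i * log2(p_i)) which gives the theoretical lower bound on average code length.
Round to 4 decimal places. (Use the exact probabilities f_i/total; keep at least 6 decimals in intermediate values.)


Per-symbol terms -p_i * log2(p_i) with p_i = f_i/29:
  p = 8/29 = 0.275862: log2(p) = -1.857981, -p*log2(p) = 0.512546
  p = 2/29 = 0.068966: log2(p) = -3.857981, -p*log2(p) = 0.266068
  p = 19/29 = 0.655172: log2(p) = -0.610053, -p*log2(p) = 0.399690
H = 0.512546 + 0.266068 + 0.399690 = 1.178304

H = 1.1783 bits/symbol


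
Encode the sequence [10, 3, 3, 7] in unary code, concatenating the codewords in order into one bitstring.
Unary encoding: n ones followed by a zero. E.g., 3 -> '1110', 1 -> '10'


Encode each number as n ones followed by a terminating 0:
  10 -> 11111111110 (11 bits)
  3 -> 1110 (4 bits)
  3 -> 1110 (4 bits)
  7 -> 11111110 (8 bits)
Total length = 11 + 4 + 4 + 8 = 27 bits.

Unary([10, 3, 3, 7]) = 111111111101110111011111110 (27 bits)


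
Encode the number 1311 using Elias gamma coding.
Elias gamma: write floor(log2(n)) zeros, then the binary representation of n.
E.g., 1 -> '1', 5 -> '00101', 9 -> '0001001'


num_bits = floor(log2(1311)) + 1 = 11
leading_zeros = num_bits - 1 = 10
binary(1311) = 10100011111

Elias gamma(1311) = '0000000000' + '10100011111' = 000000000010100011111 (21 bits)


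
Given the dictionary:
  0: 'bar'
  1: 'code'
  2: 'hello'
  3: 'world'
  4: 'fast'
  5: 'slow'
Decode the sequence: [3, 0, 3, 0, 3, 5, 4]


Look up each index in the dictionary:
  3 -> 'world'
  0 -> 'bar'
  3 -> 'world'
  0 -> 'bar'
  3 -> 'world'
  5 -> 'slow'
  4 -> 'fast'

Decoded: "world bar world bar world slow fast"


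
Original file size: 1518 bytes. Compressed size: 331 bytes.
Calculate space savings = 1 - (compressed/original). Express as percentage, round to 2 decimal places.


ratio = compressed/original = 331/1518 = 0.21805
savings = 1 - ratio = 1 - 0.21805 = 0.78195
as a percentage: 0.78195 * 100 = 78.19%

Space savings = 1 - 331/1518 = 78.19%


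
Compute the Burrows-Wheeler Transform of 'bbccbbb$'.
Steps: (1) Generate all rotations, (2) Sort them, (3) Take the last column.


Rotations (sorted):
  0: $bbccbbb -> last char: b
  1: b$bbccbb -> last char: b
  2: bb$bbccb -> last char: b
  3: bbb$bbcc -> last char: c
  4: bbccbbb$ -> last char: $
  5: bccbbb$b -> last char: b
  6: cbbb$bbc -> last char: c
  7: ccbbb$bb -> last char: b


BWT = bbbc$bcb


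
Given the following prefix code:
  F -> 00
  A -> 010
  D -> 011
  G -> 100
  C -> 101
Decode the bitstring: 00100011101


Decoding step by step:
Bits 00 -> F
Bits 100 -> G
Bits 011 -> D
Bits 101 -> C


Decoded message: FGDC


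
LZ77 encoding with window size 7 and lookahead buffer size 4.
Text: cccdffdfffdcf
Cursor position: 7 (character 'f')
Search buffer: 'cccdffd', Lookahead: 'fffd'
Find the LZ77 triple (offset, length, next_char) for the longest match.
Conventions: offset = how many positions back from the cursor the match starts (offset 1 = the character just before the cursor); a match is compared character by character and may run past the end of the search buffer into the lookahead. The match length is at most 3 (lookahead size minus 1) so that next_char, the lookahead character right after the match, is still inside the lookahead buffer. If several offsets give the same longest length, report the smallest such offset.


Try each offset into the search buffer:
  offset=1 (pos 6, char 'd'): match length 0
  offset=2 (pos 5, char 'f'): match length 1
  offset=3 (pos 4, char 'f'): match length 2
  offset=4 (pos 3, char 'd'): match length 0
  offset=5 (pos 2, char 'c'): match length 0
  offset=6 (pos 1, char 'c'): match length 0
  offset=7 (pos 0, char 'c'): match length 0
Longest match has length 2 at offset 3.
next_char = character at position 7 + 2 = 9 -> 'f'

Best match: offset=3, length=2 (matching 'ff' starting at position 4)
LZ77 triple: (3, 2, 'f')


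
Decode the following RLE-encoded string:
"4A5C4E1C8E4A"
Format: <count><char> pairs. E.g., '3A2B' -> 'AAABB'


Expanding each <count><char> pair:
  4A -> 'AAAA'
  5C -> 'CCCCC'
  4E -> 'EEEE'
  1C -> 'C'
  8E -> 'EEEEEEEE'
  4A -> 'AAAA'

Decoded = AAAACCCCCEEEECEEEEEEEEAAAA


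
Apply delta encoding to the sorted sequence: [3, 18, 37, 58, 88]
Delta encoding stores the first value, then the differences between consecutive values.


First value: 3
Deltas:
  18 - 3 = 15
  37 - 18 = 19
  58 - 37 = 21
  88 - 58 = 30


Delta encoded: [3, 15, 19, 21, 30]


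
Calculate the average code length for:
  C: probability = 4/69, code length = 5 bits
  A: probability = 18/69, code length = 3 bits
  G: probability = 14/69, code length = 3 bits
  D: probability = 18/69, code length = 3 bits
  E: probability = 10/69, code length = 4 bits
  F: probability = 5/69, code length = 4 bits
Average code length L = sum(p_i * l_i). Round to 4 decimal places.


Weighted contributions p_i * l_i:
  C: (4/69) * 5 = 20/69
  A: (18/69) * 3 = 54/69
  G: (14/69) * 3 = 42/69
  D: (18/69) * 3 = 54/69
  E: (10/69) * 4 = 40/69
  F: (5/69) * 4 = 20/69
Sum = (20 + 54 + 42 + 54 + 40 + 20)/69 = 230/69

L = 230/69 = 3.3333 bits/symbol


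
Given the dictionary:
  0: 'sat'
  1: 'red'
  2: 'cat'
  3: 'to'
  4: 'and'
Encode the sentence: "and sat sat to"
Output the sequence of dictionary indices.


Look up each word in the dictionary:
  'and' -> 4
  'sat' -> 0
  'sat' -> 0
  'to' -> 3

Encoded: [4, 0, 0, 3]


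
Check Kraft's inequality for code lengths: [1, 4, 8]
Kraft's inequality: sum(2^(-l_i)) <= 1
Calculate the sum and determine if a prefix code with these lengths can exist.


Sum = 2^(-1) + 2^(-4) + 2^(-8)
    = 0.5 + 0.0625 + 0.00390625
    = 145/256 = 0.56640625
Since 0.56640625 <= 1, Kraft's inequality IS satisfied.
A prefix code with these lengths CAN exist.

Kraft sum = 0.56640625. Satisfied.


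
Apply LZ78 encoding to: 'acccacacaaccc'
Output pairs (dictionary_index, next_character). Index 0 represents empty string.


LZ78 encoding steps:
Dictionary: {0: ''}
Step 1: w='' (idx 0), next='a' -> output (0, 'a'), add 'a' as idx 1
Step 2: w='' (idx 0), next='c' -> output (0, 'c'), add 'c' as idx 2
Step 3: w='c' (idx 2), next='c' -> output (2, 'c'), add 'cc' as idx 3
Step 4: w='a' (idx 1), next='c' -> output (1, 'c'), add 'ac' as idx 4
Step 5: w='ac' (idx 4), next='a' -> output (4, 'a'), add 'aca' as idx 5
Step 6: w='ac' (idx 4), next='c' -> output (4, 'c'), add 'acc' as idx 6
Step 7: w='c' (idx 2), end of input -> output (2, '')


Encoded: [(0, 'a'), (0, 'c'), (2, 'c'), (1, 'c'), (4, 'a'), (4, 'c'), (2, '')]


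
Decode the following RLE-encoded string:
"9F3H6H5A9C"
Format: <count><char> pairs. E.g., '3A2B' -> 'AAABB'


Expanding each <count><char> pair:
  9F -> 'FFFFFFFFF'
  3H -> 'HHH'
  6H -> 'HHHHHH'
  5A -> 'AAAAA'
  9C -> 'CCCCCCCCC'

Decoded = FFFFFFFFFHHHHHHHHHAAAAACCCCCCCCC


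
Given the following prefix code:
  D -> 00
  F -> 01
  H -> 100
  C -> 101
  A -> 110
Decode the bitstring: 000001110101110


Decoding step by step:
Bits 00 -> D
Bits 00 -> D
Bits 01 -> F
Bits 110 -> A
Bits 101 -> C
Bits 110 -> A


Decoded message: DDFACA


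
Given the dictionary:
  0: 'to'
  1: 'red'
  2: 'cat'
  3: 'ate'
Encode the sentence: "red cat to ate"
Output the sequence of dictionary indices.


Look up each word in the dictionary:
  'red' -> 1
  'cat' -> 2
  'to' -> 0
  'ate' -> 3

Encoded: [1, 2, 0, 3]


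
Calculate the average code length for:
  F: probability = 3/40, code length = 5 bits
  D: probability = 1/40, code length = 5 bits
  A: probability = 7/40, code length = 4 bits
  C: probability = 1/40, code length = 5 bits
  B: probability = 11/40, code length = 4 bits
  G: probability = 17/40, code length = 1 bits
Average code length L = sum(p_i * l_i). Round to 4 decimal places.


Weighted contributions p_i * l_i:
  F: (3/40) * 5 = 15/40
  D: (1/40) * 5 = 5/40
  A: (7/40) * 4 = 28/40
  C: (1/40) * 5 = 5/40
  B: (11/40) * 4 = 44/40
  G: (17/40) * 1 = 17/40
Sum = (15 + 5 + 28 + 5 + 44 + 17)/40 = 114/40

L = 114/40 = 2.8500 bits/symbol


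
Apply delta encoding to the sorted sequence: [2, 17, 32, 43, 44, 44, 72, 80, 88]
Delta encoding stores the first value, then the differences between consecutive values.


First value: 2
Deltas:
  17 - 2 = 15
  32 - 17 = 15
  43 - 32 = 11
  44 - 43 = 1
  44 - 44 = 0
  72 - 44 = 28
  80 - 72 = 8
  88 - 80 = 8


Delta encoded: [2, 15, 15, 11, 1, 0, 28, 8, 8]


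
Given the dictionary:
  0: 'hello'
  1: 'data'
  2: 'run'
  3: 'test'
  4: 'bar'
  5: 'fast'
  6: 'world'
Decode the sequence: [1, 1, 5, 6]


Look up each index in the dictionary:
  1 -> 'data'
  1 -> 'data'
  5 -> 'fast'
  6 -> 'world'

Decoded: "data data fast world"


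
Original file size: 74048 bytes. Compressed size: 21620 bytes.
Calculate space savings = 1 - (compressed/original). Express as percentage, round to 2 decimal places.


ratio = compressed/original = 21620/74048 = 0.291973
savings = 1 - ratio = 1 - 0.291973 = 0.708027
as a percentage: 0.708027 * 100 = 70.8%

Space savings = 1 - 21620/74048 = 70.8%


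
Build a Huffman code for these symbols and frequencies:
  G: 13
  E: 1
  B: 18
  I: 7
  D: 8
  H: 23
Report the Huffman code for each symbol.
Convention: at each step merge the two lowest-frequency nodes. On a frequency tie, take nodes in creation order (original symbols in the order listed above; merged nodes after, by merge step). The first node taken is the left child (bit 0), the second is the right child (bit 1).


Huffman tree construction:
Step 1: Merge E(1) + I(7) = 8
Step 2: Merge D(8) + (E+I)(8) = 16
Step 3: Merge G(13) + (D+(E+I))(16) = 29
Step 4: Merge B(18) + H(23) = 41
Step 5: Merge (G+(D+(E+I)))(29) + (B+H)(41) = 70
Read each symbol's code off the tree from the root (left child = 0, right child = 1).

Codes:
  G: 00 (length 2)
  E: 0110 (length 4)
  B: 10 (length 2)
  I: 0111 (length 4)
  D: 010 (length 3)
  H: 11 (length 2)
Average code length: 164/70 = 2.3429 bits/symbol


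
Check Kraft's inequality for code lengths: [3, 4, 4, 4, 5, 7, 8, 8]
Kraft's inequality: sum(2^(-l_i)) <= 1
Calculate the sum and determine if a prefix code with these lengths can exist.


Sum = 2^(-3) + 2^(-4) + 2^(-4) + 2^(-4) + 2^(-5) + 2^(-7) + 2^(-8) + 2^(-8)
    = 0.125 + 0.0625 + 0.0625 + 0.0625 + 0.03125 + 0.0078125 + 0.00390625 + 0.00390625
    = 92/256 = 0.359375
Since 0.359375 <= 1, Kraft's inequality IS satisfied.
A prefix code with these lengths CAN exist.

Kraft sum = 0.359375. Satisfied.


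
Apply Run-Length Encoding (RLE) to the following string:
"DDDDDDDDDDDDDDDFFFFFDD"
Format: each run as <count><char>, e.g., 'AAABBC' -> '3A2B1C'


Scanning runs left to right:
  i=0: run of 'D' x 15 -> '15D'
  i=15: run of 'F' x 5 -> '5F'
  i=20: run of 'D' x 2 -> '2D'

RLE = 15D5F2D


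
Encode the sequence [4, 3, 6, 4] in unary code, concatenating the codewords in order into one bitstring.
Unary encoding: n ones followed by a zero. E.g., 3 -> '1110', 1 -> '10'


Encode each number as n ones followed by a terminating 0:
  4 -> 11110 (5 bits)
  3 -> 1110 (4 bits)
  6 -> 1111110 (7 bits)
  4 -> 11110 (5 bits)
Total length = 5 + 4 + 7 + 5 = 21 bits.

Unary([4, 3, 6, 4]) = 111101110111111011110 (21 bits)


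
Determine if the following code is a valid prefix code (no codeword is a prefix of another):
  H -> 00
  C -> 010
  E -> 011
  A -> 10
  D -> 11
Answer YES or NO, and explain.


Checking each pair (does one codeword prefix another?):
  H='00' vs C='010': no prefix
  H='00' vs E='011': no prefix
  H='00' vs A='10': no prefix
  H='00' vs D='11': no prefix
  C='010' vs H='00': no prefix
  C='010' vs E='011': no prefix
  C='010' vs A='10': no prefix
  C='010' vs D='11': no prefix
  E='011' vs H='00': no prefix
  E='011' vs C='010': no prefix
  E='011' vs A='10': no prefix
  E='011' vs D='11': no prefix
  A='10' vs H='00': no prefix
  A='10' vs C='010': no prefix
  A='10' vs E='011': no prefix
  A='10' vs D='11': no prefix
  D='11' vs H='00': no prefix
  D='11' vs C='010': no prefix
  D='11' vs E='011': no prefix
  D='11' vs A='10': no prefix
No violation found over all pairs.

YES -- this is a valid prefix code. No codeword is a prefix of any other codeword.


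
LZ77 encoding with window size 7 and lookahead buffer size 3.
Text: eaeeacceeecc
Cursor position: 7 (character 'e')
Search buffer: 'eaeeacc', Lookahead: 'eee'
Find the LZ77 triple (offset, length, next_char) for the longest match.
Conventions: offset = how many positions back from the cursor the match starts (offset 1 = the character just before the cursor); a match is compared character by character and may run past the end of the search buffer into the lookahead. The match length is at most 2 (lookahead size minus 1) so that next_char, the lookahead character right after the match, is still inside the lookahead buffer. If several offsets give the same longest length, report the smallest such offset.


Try each offset into the search buffer:
  offset=1 (pos 6, char 'c'): match length 0
  offset=2 (pos 5, char 'c'): match length 0
  offset=3 (pos 4, char 'a'): match length 0
  offset=4 (pos 3, char 'e'): match length 1
  offset=5 (pos 2, char 'e'): match length 2
  offset=6 (pos 1, char 'a'): match length 0
  offset=7 (pos 0, char 'e'): match length 1
Longest match has length 2 at offset 5.
next_char = character at position 7 + 2 = 9 -> 'e'

Best match: offset=5, length=2 (matching 'ee' starting at position 2)
LZ77 triple: (5, 2, 'e')


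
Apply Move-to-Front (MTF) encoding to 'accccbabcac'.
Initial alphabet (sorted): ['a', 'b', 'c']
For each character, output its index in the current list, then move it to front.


MTF encoding:
'a': index 0 in ['a', 'b', 'c'] -> ['a', 'b', 'c']
'c': index 2 in ['a', 'b', 'c'] -> ['c', 'a', 'b']
'c': index 0 in ['c', 'a', 'b'] -> ['c', 'a', 'b']
'c': index 0 in ['c', 'a', 'b'] -> ['c', 'a', 'b']
'c': index 0 in ['c', 'a', 'b'] -> ['c', 'a', 'b']
'b': index 2 in ['c', 'a', 'b'] -> ['b', 'c', 'a']
'a': index 2 in ['b', 'c', 'a'] -> ['a', 'b', 'c']
'b': index 1 in ['a', 'b', 'c'] -> ['b', 'a', 'c']
'c': index 2 in ['b', 'a', 'c'] -> ['c', 'b', 'a']
'a': index 2 in ['c', 'b', 'a'] -> ['a', 'c', 'b']
'c': index 1 in ['a', 'c', 'b'] -> ['c', 'a', 'b']


Output: [0, 2, 0, 0, 0, 2, 2, 1, 2, 2, 1]


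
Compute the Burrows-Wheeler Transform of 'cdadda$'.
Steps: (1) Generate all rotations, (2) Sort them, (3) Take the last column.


Rotations (sorted):
  0: $cdadda -> last char: a
  1: a$cdadd -> last char: d
  2: adda$cd -> last char: d
  3: cdadda$ -> last char: $
  4: da$cdad -> last char: d
  5: dadda$c -> last char: c
  6: dda$cda -> last char: a


BWT = add$dca


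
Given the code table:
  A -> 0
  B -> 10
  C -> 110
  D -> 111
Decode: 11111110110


Decoding:
111 -> D
111 -> D
10 -> B
110 -> C


Result: DDBC


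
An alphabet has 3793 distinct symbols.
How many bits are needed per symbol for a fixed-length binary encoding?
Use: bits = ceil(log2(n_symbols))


log2(3793) = 11.8891
Bracket: 2^11 = 2048 < 3793 <= 2^12 = 4096
So ceil(log2(3793)) = 12

bits = ceil(log2(3793)) = ceil(11.8891) = 12 bits


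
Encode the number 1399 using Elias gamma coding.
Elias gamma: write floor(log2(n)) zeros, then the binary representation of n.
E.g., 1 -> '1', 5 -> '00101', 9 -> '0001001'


num_bits = floor(log2(1399)) + 1 = 11
leading_zeros = num_bits - 1 = 10
binary(1399) = 10101110111

Elias gamma(1399) = '0000000000' + '10101110111' = 000000000010101110111 (21 bits)


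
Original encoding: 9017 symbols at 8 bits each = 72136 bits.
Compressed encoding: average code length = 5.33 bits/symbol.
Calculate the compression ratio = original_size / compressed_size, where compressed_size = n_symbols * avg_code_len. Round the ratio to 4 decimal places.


original_size = n_symbols * orig_bits = 9017 * 8 = 72136 bits
compressed_size = n_symbols * avg_code_len = 9017 * 5.33 = 48060.61 bits
ratio = original_size / compressed_size = 72136 / 48060.61 = 1.5009

Compression ratio = 1.5009


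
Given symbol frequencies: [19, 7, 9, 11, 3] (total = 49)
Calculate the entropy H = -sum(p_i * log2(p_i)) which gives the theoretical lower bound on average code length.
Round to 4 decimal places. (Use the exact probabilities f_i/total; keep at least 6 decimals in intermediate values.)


Per-symbol terms -p_i * log2(p_i) with p_i = f_i/49:
  p = 19/49 = 0.387755: log2(p) = -1.366782, -p*log2(p) = 0.529977
  p = 7/49 = 0.142857: log2(p) = -2.807355, -p*log2(p) = 0.401051
  p = 9/49 = 0.183673: log2(p) = -2.444785, -p*log2(p) = 0.449042
  p = 11/49 = 0.224490: log2(p) = -2.155278, -p*log2(p) = 0.483838
  p = 3/49 = 0.061224: log2(p) = -4.029747, -p*log2(p) = 0.246719
H = 0.529977 + 0.401051 + 0.449042 + 0.483838 + 0.246719 = 2.110627

H = 2.1106 bits/symbol


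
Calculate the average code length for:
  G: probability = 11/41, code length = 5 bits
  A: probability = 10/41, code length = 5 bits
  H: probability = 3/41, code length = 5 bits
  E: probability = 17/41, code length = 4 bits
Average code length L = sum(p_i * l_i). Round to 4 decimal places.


Weighted contributions p_i * l_i:
  G: (11/41) * 5 = 55/41
  A: (10/41) * 5 = 50/41
  H: (3/41) * 5 = 15/41
  E: (17/41) * 4 = 68/41
Sum = (55 + 50 + 15 + 68)/41 = 188/41

L = 188/41 = 4.5854 bits/symbol


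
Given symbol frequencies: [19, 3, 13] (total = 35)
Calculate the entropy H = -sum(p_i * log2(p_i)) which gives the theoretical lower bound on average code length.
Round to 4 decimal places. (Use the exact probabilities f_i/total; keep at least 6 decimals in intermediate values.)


Per-symbol terms -p_i * log2(p_i) with p_i = f_i/35:
  p = 19/35 = 0.542857: log2(p) = -0.881356, -p*log2(p) = 0.478450
  p = 3/35 = 0.085714: log2(p) = -3.544321, -p*log2(p) = 0.303799
  p = 13/35 = 0.371429: log2(p) = -1.428843, -p*log2(p) = 0.530713
H = 0.478450 + 0.303799 + 0.530713 = 1.312962

H = 1.313 bits/symbol


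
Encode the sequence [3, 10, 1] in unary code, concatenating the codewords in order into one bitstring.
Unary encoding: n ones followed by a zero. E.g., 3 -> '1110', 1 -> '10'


Encode each number as n ones followed by a terminating 0:
  3 -> 1110 (4 bits)
  10 -> 11111111110 (11 bits)
  1 -> 10 (2 bits)
Total length = 4 + 11 + 2 = 17 bits.

Unary([3, 10, 1]) = 11101111111111010 (17 bits)


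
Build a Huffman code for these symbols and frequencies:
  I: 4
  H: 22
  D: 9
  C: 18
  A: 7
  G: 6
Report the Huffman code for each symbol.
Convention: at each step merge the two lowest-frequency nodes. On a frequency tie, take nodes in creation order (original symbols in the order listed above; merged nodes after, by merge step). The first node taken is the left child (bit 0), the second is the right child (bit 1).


Huffman tree construction:
Step 1: Merge I(4) + G(6) = 10
Step 2: Merge A(7) + D(9) = 16
Step 3: Merge (I+G)(10) + (A+D)(16) = 26
Step 4: Merge C(18) + H(22) = 40
Step 5: Merge ((I+G)+(A+D))(26) + (C+H)(40) = 66
Read each symbol's code off the tree from the root (left child = 0, right child = 1).

Codes:
  I: 000 (length 3)
  H: 11 (length 2)
  D: 011 (length 3)
  C: 10 (length 2)
  A: 010 (length 3)
  G: 001 (length 3)
Average code length: 158/66 = 2.3939 bits/symbol


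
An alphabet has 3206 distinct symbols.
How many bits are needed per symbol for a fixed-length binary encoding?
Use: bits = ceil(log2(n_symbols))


log2(3206) = 11.6466
Bracket: 2^11 = 2048 < 3206 <= 2^12 = 4096
So ceil(log2(3206)) = 12

bits = ceil(log2(3206)) = ceil(11.6466) = 12 bits
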